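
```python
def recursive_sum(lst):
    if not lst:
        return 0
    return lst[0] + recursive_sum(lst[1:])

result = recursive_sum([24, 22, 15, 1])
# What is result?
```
Call trace:
recursive_sum(lst=[24, 22, 15, 1])
  recursive_sum(lst=[22, 15, 1])
    recursive_sum(lst=[15, 1])
      recursive_sum(lst=[1])
        recursive_sum(lst=[])
        -> return 0
      -> return 1
    -> return 16
  -> return 38
-> return 62

Final answer: 62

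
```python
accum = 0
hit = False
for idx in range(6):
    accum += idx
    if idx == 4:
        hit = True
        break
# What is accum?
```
Trace:
  accum=0
  accum=0, hit=False
  accum=0, hit=False, idx=0
  accum=1, hit=False, idx=1
  accum=3, hit=False, idx=2
  accum=6, hit=False, idx=3
  accum=10, hit=True, idx=4

Final answer: 10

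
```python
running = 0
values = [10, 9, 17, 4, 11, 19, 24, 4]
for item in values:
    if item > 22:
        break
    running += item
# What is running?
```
Trace:
  running=0
  running=10, item=10
  running=19, item=9
  running=36, item=17
  running=40, item=4
  running=51, item=11
  running=70, item=19
  running=70, item=24

Final answer: 70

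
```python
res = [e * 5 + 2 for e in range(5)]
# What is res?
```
Trace:
  e=0
  e=1
  e=2
  e=3
  e=4
  res=[2, 7, 12, 17, 22]

Final answer: [2, 7, 12, 17, 22]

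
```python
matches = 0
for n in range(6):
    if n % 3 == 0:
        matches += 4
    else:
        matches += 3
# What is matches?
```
Trace:
  matches=0
  matches=4, n=0
  matches=7, n=1
  matches=10, n=2
  matches=14, n=3
  matches=17, n=4
  matches=20, n=5

Final answer: 20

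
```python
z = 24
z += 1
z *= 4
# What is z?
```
Trace:
  z=24
  z=25
  z=100

Final answer: 100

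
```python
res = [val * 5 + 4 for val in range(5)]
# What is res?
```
Trace:
  val=0
  val=1
  val=2
  val=3
  val=4
  res=[4, 9, 14, 19, 24]

Final answer: [4, 9, 14, 19, 24]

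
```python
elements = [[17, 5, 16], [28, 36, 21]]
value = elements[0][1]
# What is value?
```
Trace:
  elements=[[17, 5, 16], [28, 36, 21]]
  elements=[[17, 5, 16], [28, 36, 21]], value=5

Final answer: 5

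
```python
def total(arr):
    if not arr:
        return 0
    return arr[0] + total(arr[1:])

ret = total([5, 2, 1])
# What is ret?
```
Call trace:
total(arr=[5, 2, 1])
  total(arr=[2, 1])
    total(arr=[1])
      total(arr=[])
      -> return 0
    -> return 1
  -> return 3
-> return 8

Final answer: 8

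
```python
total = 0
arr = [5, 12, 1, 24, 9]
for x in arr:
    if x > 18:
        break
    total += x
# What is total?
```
Trace:
  total=0
  total=5, x=5
  total=17, x=12
  total=18, x=1
  total=18, x=24

Final answer: 18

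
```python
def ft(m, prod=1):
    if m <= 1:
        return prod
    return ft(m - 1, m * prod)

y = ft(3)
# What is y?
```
Call trace:
ft(m=3, prod=1)
  ft(m=2, prod=3)
    ft(m=1, prod=6)
    -> return 6
  -> return 6
-> return 6

Final answer: 6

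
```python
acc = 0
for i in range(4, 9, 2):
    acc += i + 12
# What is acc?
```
Trace:
  acc=0
  acc=16, i=4
  acc=34, i=6
  acc=54, i=8

Final answer: 54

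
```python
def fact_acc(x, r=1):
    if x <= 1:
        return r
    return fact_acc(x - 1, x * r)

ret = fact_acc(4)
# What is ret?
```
Call trace:
fact_acc(x=4, r=1)
  fact_acc(x=3, r=4)
    fact_acc(x=2, r=12)
      fact_acc(x=1, r=24)
      -> return 24
    -> return 24
  -> return 24
-> return 24

Final answer: 24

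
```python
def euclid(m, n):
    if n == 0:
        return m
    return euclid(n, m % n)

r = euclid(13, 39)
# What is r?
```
Call trace:
euclid(m=13, n=39)
  euclid(m=39, n=13)
    euclid(m=13, n=0)
    -> return 13
  -> return 13
-> return 13

Final answer: 13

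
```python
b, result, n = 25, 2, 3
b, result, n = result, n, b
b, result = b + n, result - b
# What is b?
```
Trace:
  b=25, result=2, n=3
  b=2, result=3, n=25
  b=27, result=1, n=25

Final answer: 27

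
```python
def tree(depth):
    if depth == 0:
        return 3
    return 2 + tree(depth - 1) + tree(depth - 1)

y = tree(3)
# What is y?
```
Call trace (a repeated sub-call is expanded the first time; later identical calls just restate its return value):
tree(depth=3)
  tree(depth=2)
    tree(depth=1)
      tree(depth=0)
      -> return 3
      tree(depth=0)
      -> return 3
    -> return 8
    tree(depth=1) -> return 8  (same call as traced above)
  -> return 18
  tree(depth=2) -> return 18  (same call as traced above)
-> return 38

Final answer: 38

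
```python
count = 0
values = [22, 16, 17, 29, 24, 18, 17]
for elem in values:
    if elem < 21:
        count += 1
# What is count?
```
Trace:
  count=0
  count=0, elem=22
  count=1, elem=16
  count=2, elem=17
  count=2, elem=29
  count=2, elem=24
  count=3, elem=18
  count=4, elem=17

Final answer: 4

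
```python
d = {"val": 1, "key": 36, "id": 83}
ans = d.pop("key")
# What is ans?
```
Trace:
  d={'val': 1, 'key': 36, 'id': 83}
  d={'val': 1, 'id': 83}, ans=36

Final answer: 36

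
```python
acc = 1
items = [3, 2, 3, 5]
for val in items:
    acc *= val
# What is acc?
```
Trace:
  acc=1
  acc=3, val=3
  acc=6, val=2
  acc=18, val=3
  acc=90, val=5

Final answer: 90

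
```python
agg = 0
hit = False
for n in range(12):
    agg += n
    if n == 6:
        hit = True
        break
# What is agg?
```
Trace:
  agg=0
  agg=0, hit=False
  agg=0, hit=False, n=0
  agg=1, hit=False, n=1
  agg=3, hit=False, n=2
  agg=6, hit=False, n=3
  agg=10, hit=False, n=4
  agg=15, hit=False, n=5
  agg=21, hit=True, n=6

Final answer: 21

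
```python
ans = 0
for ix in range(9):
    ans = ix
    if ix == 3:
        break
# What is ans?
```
Trace:
  ans=0
  ans=0, ix=0
  ans=1, ix=1
  ans=2, ix=2
  ans=3, ix=3

Final answer: 3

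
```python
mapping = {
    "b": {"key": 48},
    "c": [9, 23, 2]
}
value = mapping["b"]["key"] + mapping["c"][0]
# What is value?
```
Trace:
  mapping={'b': {'key': 48}, 'c': [9, 23, 2]}
  mapping={'b': {'key': 48}, 'c': [9, 23, 2]}, value=57

Final answer: 57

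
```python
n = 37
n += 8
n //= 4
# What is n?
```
Trace:
  n=37
  n=45
  n=11

Final answer: 11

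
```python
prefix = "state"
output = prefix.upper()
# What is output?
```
Trace:
  prefix='state'
  prefix='state', output='STATE'

Final answer: 'STATE'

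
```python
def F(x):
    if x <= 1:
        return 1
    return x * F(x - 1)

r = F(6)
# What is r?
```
Call trace:
F(x=6)
  F(x=5)
    F(x=4)
      F(x=3)
        F(x=2)
          F(x=1)
          -> return 1
        -> return 2
      -> return 6
    -> return 24
  -> return 120
-> return 720

Final answer: 720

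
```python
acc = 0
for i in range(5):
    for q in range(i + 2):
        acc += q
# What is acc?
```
Trace:
  acc=0
  acc=0, i=0, q=0
  acc=1, i=0, q=1
  acc=1, i=1, q=0
  acc=2, i=1, q=1
  acc=4, i=1, q=2
  acc=4, i=2, q=0
  acc=5, i=2, q=1
  acc=7, i=2, q=2
  acc=10, i=2, q=3
  acc=10, i=3, q=0
  acc=11, i=3, q=1
  acc=13, i=3, q=2
  acc=16, i=3, q=3
  acc=20, i=3, q=4
  acc=20, i=4, q=0
  acc=21, i=4, q=1
  acc=23, i=4, q=2
  acc=26, i=4, q=3
  acc=30, i=4, q=4
  acc=35, i=4, q=5

Final answer: 35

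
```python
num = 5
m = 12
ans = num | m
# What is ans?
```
Trace:
  num=5
  num=5, m=12
  num=5, m=12, ans=13

Final answer: 13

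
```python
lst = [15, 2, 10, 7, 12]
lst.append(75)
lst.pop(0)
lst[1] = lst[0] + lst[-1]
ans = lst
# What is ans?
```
Trace:
  lst=[15, 2, 10, 7, 12]
  lst=[15, 2, 10, 7, 12, 75]
  lst=[2, 10, 7, 12, 75]
  lst=[2, 77, 7, 12, 75]
  lst=[2, 77, 7, 12, 75], ans=[2, 77, 7, 12, 75]

Final answer: [2, 77, 7, 12, 75]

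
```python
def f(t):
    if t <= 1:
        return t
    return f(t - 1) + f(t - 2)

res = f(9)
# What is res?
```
Call trace (a repeated sub-call is expanded the first time; later identical calls just restate its return value):
f(t=9)
  f(t=8)
    f(t=7)
      f(t=6)
        f(t=5)
          f(t=4)
            f(t=3)
              f(t=2)
                f(t=1)
                -> return 1
                f(t=0)
                -> return 0
              -> return 1
              f(t=1)
              -> return 1
            -> return 2
            f(t=2) -> return 1  (same call as traced above)
          -> return 3
          f(t=3) -> return 2  (same call as traced above)
        -> return 5
        f(t=4) -> return 3  (same call as traced above)
      -> return 8
      f(t=5) -> return 5  (same call as traced above)
    -> return 13
    f(t=6) -> return 8  (same call as traced above)
  -> return 21
  f(t=7) -> return 13  (same call as traced above)
-> return 34

Final answer: 34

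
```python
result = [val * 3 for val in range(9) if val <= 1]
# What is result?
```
Trace:
  val=0
  val=1
  val=2
  val=3
  val=4
  val=5
  val=6
  val=7
  val=8
  result=[0, 3]

Final answer: [0, 3]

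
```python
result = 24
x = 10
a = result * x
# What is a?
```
Trace:
  result=24
  result=24, x=10
  result=24, x=10, a=240

Final answer: 240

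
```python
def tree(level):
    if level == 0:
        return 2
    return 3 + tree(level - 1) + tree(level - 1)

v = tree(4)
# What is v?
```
Call trace (a repeated sub-call is expanded the first time; later identical calls just restate its return value):
tree(level=4)
  tree(level=3)
    tree(level=2)
      tree(level=1)
        tree(level=0)
        -> return 2
        tree(level=0)
        -> return 2
      -> return 7
      tree(level=1) -> return 7  (same call as traced above)
    -> return 17
    tree(level=2) -> return 17  (same call as traced above)
  -> return 37
  tree(level=3) -> return 37  (same call as traced above)
-> return 77

Final answer: 77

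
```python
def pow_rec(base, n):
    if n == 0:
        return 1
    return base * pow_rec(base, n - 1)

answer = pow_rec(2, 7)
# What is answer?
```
Call trace:
pow_rec(base=2, n=7)
  pow_rec(base=2, n=6)
    pow_rec(base=2, n=5)
      pow_rec(base=2, n=4)
        pow_rec(base=2, n=3)
          pow_rec(base=2, n=2)
            pow_rec(base=2, n=1)
              pow_rec(base=2, n=0)
              -> return 1
            -> return 2
          -> return 4
        -> return 8
      -> return 16
    -> return 32
  -> return 64
-> return 128

Final answer: 128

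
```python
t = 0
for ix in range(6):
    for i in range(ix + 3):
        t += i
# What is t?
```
Trace:
  t=0
  t=0, ix=0, i=0
  t=1, ix=0, i=1
  t=3, ix=0, i=2
  t=3, ix=1, i=0
  t=4, ix=1, i=1
  t=6, ix=1, i=2
  t=9, ix=1, i=3
  t=9, ix=2, i=0
  t=10, ix=2, i=1
  t=12, ix=2, i=2
  t=15, ix=2, i=3
  t=19, ix=2, i=4
  t=19, ix=3, i=0
  t=20, ix=3, i=1
  t=22, ix=3, i=2
  t=25, ix=3, i=3
  t=29, ix=3, i=4
  t=34, ix=3, i=5
  t=34, ix=4, i=0
  t=35, ix=4, i=1
  t=37, ix=4, i=2
  t=40, ix=4, i=3
  t=44, ix=4, i=4
  t=49, ix=4, i=5
  t=55, ix=4, i=6
  t=55, ix=5, i=0
  t=56, ix=5, i=1
  t=58, ix=5, i=2
  t=61, ix=5, i=3
  t=65, ix=5, i=4
  t=70, ix=5, i=5
  t=76, ix=5, i=6
  t=83, ix=5, i=7

Final answer: 83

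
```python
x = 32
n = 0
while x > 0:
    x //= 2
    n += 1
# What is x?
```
Trace:
  x=32
  x=32, n=0
  x=16, n=1
  x=8, n=2
  x=4, n=3
  x=2, n=4
  x=1, n=5
  x=0, n=6

Final answer: 0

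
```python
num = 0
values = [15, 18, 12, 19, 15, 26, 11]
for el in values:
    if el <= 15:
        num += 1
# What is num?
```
Trace:
  num=0
  num=1, el=15
  num=1, el=18
  num=2, el=12
  num=2, el=19
  num=3, el=15
  num=3, el=26
  num=4, el=11

Final answer: 4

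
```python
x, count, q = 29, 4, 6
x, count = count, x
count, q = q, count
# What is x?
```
Trace:
  x=29, count=4, q=6
  x=4, count=29, q=6
  x=4, count=6, q=29

Final answer: 4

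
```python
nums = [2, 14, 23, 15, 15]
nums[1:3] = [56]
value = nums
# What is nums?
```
Trace:
  nums=[2, 14, 23, 15, 15]
  nums=[2, 56, 15, 15]
  nums=[2, 56, 15, 15], value=[2, 56, 15, 15]

Final answer: [2, 56, 15, 15]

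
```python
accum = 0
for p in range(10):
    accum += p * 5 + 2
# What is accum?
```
Trace:
  accum=0
  accum=2, p=0
  accum=9, p=1
  accum=21, p=2
  accum=38, p=3
  accum=60, p=4
  accum=87, p=5
  accum=119, p=6
  accum=156, p=7
  accum=198, p=8
  accum=245, p=9

Final answer: 245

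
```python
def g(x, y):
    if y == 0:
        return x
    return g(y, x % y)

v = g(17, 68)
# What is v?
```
Call trace:
g(x=17, y=68)
  g(x=68, y=17)
    g(x=17, y=0)
    -> return 17
  -> return 17
-> return 17

Final answer: 17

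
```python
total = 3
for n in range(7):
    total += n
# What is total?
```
Trace:
  total=3
  total=3, n=0
  total=4, n=1
  total=6, n=2
  total=9, n=3
  total=13, n=4
  total=18, n=5
  total=24, n=6

Final answer: 24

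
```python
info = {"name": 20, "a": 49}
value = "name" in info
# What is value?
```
Trace:
  info={'name': 20, 'a': 49}
  info={'name': 20, 'a': 49}, value=True

Final answer: True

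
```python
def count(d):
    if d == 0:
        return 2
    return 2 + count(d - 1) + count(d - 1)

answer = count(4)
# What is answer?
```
Call trace (a repeated sub-call is expanded the first time; later identical calls just restate its return value):
count(d=4)
  count(d=3)
    count(d=2)
      count(d=1)
        count(d=0)
        -> return 2
        count(d=0)
        -> return 2
      -> return 6
      count(d=1) -> return 6  (same call as traced above)
    -> return 14
    count(d=2) -> return 14  (same call as traced above)
  -> return 30
  count(d=3) -> return 30  (same call as traced above)
-> return 62

Final answer: 62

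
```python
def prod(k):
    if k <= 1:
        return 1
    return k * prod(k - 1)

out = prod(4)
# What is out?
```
Call trace:
prod(k=4)
  prod(k=3)
    prod(k=2)
      prod(k=1)
      -> return 1
    -> return 2
  -> return 6
-> return 24

Final answer: 24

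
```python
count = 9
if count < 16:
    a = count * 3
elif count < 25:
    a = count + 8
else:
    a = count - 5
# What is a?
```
Trace:
  count=9
  count=9, a=27

Final answer: 27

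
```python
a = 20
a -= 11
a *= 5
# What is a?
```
Trace:
  a=20
  a=9
  a=45

Final answer: 45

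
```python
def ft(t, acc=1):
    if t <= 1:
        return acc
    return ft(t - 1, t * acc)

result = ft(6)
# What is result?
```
Call trace:
ft(t=6, acc=1)
  ft(t=5, acc=6)
    ft(t=4, acc=30)
      ft(t=3, acc=120)
        ft(t=2, acc=360)
          ft(t=1, acc=720)
          -> return 720
        -> return 720
      -> return 720
    -> return 720
  -> return 720
-> return 720

Final answer: 720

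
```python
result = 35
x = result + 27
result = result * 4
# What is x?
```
Trace:
  result=35
  result=35, x=62
  result=140, x=62

Final answer: 62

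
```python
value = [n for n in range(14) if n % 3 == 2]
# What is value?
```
Trace:
  n=0
  n=1
  n=2
  n=3
  n=4
  n=5
  n=6
  n=7
  n=8
  n=9
  n=10
  n=11
  n=12
  n=13
  value=[2, 5, 8, 11]

Final answer: [2, 5, 8, 11]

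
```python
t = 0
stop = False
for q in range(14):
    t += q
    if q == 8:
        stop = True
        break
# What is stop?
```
Trace:
  t=0
  t=0, stop=False
  t=0, stop=False, q=0
  t=1, stop=False, q=1
  t=3, stop=False, q=2
  t=6, stop=False, q=3
  t=10, stop=False, q=4
  t=15, stop=False, q=5
  t=21, stop=False, q=6
  t=28, stop=False, q=7
  t=36, stop=True, q=8

Final answer: True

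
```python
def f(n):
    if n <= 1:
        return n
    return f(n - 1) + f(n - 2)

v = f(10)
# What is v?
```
Call trace (a repeated sub-call is expanded the first time; later identical calls just restate its return value):
f(n=10)
  f(n=9)
    f(n=8)
      f(n=7)
        f(n=6)
          f(n=5)
            f(n=4)
              f(n=3)
                f(n=2)
                  f(n=1)
                  -> return 1
                  f(n=0)
                  -> return 0
                -> return 1
                f(n=1)
                -> return 1
              -> return 2
              f(n=2) -> return 1  (same call as traced above)
            -> return 3
            f(n=3) -> return 2  (same call as traced above)
          -> return 5
          f(n=4) -> return 3  (same call as traced above)
        -> return 8
        f(n=5) -> return 5  (same call as traced above)
      -> return 13
      f(n=6) -> return 8  (same call as traced above)
    -> return 21
    f(n=7) -> return 13  (same call as traced above)
  -> return 34
  f(n=8) -> return 21  (same call as traced above)
-> return 55

Final answer: 55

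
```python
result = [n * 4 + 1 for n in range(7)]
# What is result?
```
Trace:
  n=0
  n=1
  n=2
  n=3
  n=4
  n=5
  n=6
  result=[1, 5, 9, 13, 17, 21, 25]

Final answer: [1, 5, 9, 13, 17, 21, 25]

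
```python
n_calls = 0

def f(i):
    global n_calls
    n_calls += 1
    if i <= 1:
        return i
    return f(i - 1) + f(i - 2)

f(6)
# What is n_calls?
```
Call trace (a repeated sub-call is expanded the first time; later identical calls just restate its return value):
f(i=6)
  f(i=5)
    f(i=4)
      f(i=3)
        f(i=2)
          f(i=1)
          -> return 1
          f(i=0)
          -> return 0
        -> return 1
        f(i=1)
        -> return 1
      -> return 2
      f(i=2) -> return 1  (same call as traced above)
    -> return 3
    f(i=3) -> return 2  (same call as traced above)
  -> return 5
  f(i=4) -> return 3  (same call as traced above)
-> return 8

n_calls is incremented once per call, so count the calls in each subtree. Let C(i) = number of calls made by f(i).
C(0) = C(1) = 1 (base case, no recursion); C(i) = 1 + C(i - 1) + C(i - 2) otherwise.
C(2) = 1 + C(1) + C(0) = 1 + 1 + 1 = 3
C(3) = 1 + C(2) + C(1) = 1 + 3 + 1 = 5
C(4) = 1 + C(3) + C(2) = 1 + 5 + 3 = 9
C(5) = 1 + C(4) + C(3) = 1 + 9 + 5 = 15
C(6) = 1 + C(5) + C(4) = 1 + 15 + 9 = 25
n_calls = C(6) = 25

Final answer: 25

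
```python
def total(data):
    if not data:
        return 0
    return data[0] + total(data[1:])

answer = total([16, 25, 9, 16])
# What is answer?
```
Call trace:
total(data=[16, 25, 9, 16])
  total(data=[25, 9, 16])
    total(data=[9, 16])
      total(data=[16])
        total(data=[])
        -> return 0
      -> return 16
    -> return 25
  -> return 50
-> return 66

Final answer: 66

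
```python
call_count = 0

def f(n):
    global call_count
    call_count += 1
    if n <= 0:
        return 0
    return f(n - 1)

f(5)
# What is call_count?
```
Call trace:
f(n=5)
  f(n=4)
    f(n=3)
      f(n=2)
        f(n=1)
          f(n=0)
          -> return 0
        -> return 0
      -> return 0
    -> return 0
  -> return 0
-> return 0

call_count is incremented once per call. f is entered once for each n = 5, 4, 3, 2, 1, 0 (the n <= 0 call returns without recursing), i.e. 5 + 1 calls.
call_count = 6

Final answer: 6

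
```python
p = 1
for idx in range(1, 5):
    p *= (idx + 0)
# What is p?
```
Trace:
  p=1
  p=1, idx=1
  p=2, idx=2
  p=6, idx=3
  p=24, idx=4

Final answer: 24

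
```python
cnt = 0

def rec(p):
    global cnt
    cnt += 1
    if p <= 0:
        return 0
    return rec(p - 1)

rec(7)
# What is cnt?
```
Call trace:
rec(p=7)
  rec(p=6)
    rec(p=5)
      rec(p=4)
        rec(p=3)
          rec(p=2)
            rec(p=1)
              rec(p=0)
              -> return 0
            -> return 0
          -> return 0
        -> return 0
      -> return 0
    -> return 0
  -> return 0
-> return 0

cnt is incremented once per call. rec is entered once for each p = 7, 6, 5, 4, 3, 2, 1, 0 (the p <= 0 call returns without recursing), i.e. 7 + 1 calls.
cnt = 8

Final answer: 8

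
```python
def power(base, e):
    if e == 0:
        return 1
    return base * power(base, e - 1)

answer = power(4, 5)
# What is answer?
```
Call trace:
power(base=4, e=5)
  power(base=4, e=4)
    power(base=4, e=3)
      power(base=4, e=2)
        power(base=4, e=1)
          power(base=4, e=0)
          -> return 1
        -> return 4
      -> return 16
    -> return 64
  -> return 256
-> return 1024

Final answer: 1024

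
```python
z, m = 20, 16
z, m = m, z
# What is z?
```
Trace:
  z=20, m=16
  z=16, m=20

Final answer: 16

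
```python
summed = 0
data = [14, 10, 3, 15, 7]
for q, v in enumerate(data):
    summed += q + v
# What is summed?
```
Trace:
  summed=0
  summed=14, q=0, v=14
  summed=25, q=1, v=10
  summed=30, q=2, v=3
  summed=48, q=3, v=15
  summed=59, q=4, v=7

Final answer: 59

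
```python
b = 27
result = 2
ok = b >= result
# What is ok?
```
Trace:
  b=27
  b=27, result=2
  b=27, result=2, ok=True

Final answer: True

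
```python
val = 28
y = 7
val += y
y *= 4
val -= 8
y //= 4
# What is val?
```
Trace:
  val=28
  val=28, y=7
  val=35, y=7
  val=35, y=28
  val=27, y=28
  val=27, y=7

Final answer: 27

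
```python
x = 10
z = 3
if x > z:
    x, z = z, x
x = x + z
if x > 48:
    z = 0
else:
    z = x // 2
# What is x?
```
Trace:
  x=10
  x=10, z=3
  x=3, z=10
  x=13, z=10
  x=13, z=6

Final answer: 13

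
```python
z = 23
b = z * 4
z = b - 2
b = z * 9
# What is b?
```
Trace:
  z=23
  z=23, b=92
  z=90, b=92
  z=90, b=810

Final answer: 810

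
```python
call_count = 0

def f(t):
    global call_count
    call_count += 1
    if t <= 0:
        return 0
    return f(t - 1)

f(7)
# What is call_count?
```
Call trace:
f(t=7)
  f(t=6)
    f(t=5)
      f(t=4)
        f(t=3)
          f(t=2)
            f(t=1)
              f(t=0)
              -> return 0
            -> return 0
          -> return 0
        -> return 0
      -> return 0
    -> return 0
  -> return 0
-> return 0

call_count is incremented once per call. f is entered once for each t = 7, 6, 5, 4, 3, 2, 1, 0 (the t <= 0 call returns without recursing), i.e. 7 + 1 calls.
call_count = 8

Final answer: 8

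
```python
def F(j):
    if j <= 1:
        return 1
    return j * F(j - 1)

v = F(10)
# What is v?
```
Call trace:
F(j=10)
  F(j=9)
    F(j=8)
      F(j=7)
        F(j=6)
          F(j=5)
            F(j=4)
              F(j=3)
                F(j=2)
                  F(j=1)
                  -> return 1
                -> return 2
              -> return 6
            -> return 24
          -> return 120
        -> return 720
      -> return 5040
    -> return 40320
  -> return 362880
-> return 3628800

Final answer: 3628800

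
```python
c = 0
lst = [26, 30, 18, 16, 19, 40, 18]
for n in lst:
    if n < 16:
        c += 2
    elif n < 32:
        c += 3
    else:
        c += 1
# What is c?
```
Trace:
  c=0
  c=3, n=26
  c=6, n=30
  c=9, n=18
  c=12, n=16
  c=15, n=19
  c=16, n=40
  c=19, n=18

Final answer: 19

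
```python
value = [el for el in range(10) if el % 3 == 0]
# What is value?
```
Trace:
  el=0
  el=1
  el=2
  el=3
  el=4
  el=5
  el=6
  el=7
  el=8
  el=9
  value=[0, 3, 6, 9]

Final answer: [0, 3, 6, 9]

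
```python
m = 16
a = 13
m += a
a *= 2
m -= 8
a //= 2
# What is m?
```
Trace:
  m=16
  m=16, a=13
  m=29, a=13
  m=29, a=26
  m=21, a=26
  m=21, a=13

Final answer: 21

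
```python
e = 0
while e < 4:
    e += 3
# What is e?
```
Trace:
  e=0
  e=3
  e=6

Final answer: 6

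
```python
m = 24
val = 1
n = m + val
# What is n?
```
Trace:
  m=24
  m=24, val=1
  m=24, val=1, n=25

Final answer: 25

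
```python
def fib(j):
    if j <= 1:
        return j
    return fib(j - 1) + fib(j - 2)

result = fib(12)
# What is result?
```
Call trace (a repeated sub-call is expanded the first time; later identical calls just restate its return value):
fib(j=12)
  fib(j=11)
    fib(j=10)
      fib(j=9)
        fib(j=8)
          fib(j=7)
            fib(j=6)
              fib(j=5)
                fib(j=4)
                  fib(j=3)
                    fib(j=2)
                      fib(j=1)
                      -> return 1
                      fib(j=0)
                      -> return 0
                    -> return 1
                    fib(j=1)
                    -> return 1
                  -> return 2
                  fib(j=2) -> return 1  (same call as traced above)
                -> return 3
                fib(j=3) -> return 2  (same call as traced above)
              -> return 5
              fib(j=4) -> return 3  (same call as traced above)
            -> return 8
            fib(j=5) -> return 5  (same call as traced above)
          -> return 13
          fib(j=6) -> return 8  (same call as traced above)
        -> return 21
        fib(j=7) -> return 13  (same call as traced above)
      -> return 34
      fib(j=8) -> return 21  (same call as traced above)
    -> return 55
    fib(j=9) -> return 34  (same call as traced above)
  -> return 89
  fib(j=10) -> return 55  (same call as traced above)
-> return 144

Final answer: 144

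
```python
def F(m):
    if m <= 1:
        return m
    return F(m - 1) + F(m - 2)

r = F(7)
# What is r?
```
Call trace (a repeated sub-call is expanded the first time; later identical calls just restate its return value):
F(m=7)
  F(m=6)
    F(m=5)
      F(m=4)
        F(m=3)
          F(m=2)
            F(m=1)
            -> return 1
            F(m=0)
            -> return 0
          -> return 1
          F(m=1)
          -> return 1
        -> return 2
        F(m=2) -> return 1  (same call as traced above)
      -> return 3
      F(m=3) -> return 2  (same call as traced above)
    -> return 5
    F(m=4) -> return 3  (same call as traced above)
  -> return 8
  F(m=5) -> return 5  (same call as traced above)
-> return 13

Final answer: 13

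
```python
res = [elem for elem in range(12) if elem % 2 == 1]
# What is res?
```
Trace:
  elem=0
  elem=1
  elem=2
  elem=3
  elem=4
  elem=5
  elem=6
  elem=7
  elem=8
  elem=9
  elem=10
  elem=11
  res=[1, 3, 5, 7, 9, 11]

Final answer: [1, 3, 5, 7, 9, 11]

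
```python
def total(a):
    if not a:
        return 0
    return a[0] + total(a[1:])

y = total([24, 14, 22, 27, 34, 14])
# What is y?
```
Call trace:
total(a=[24, 14, 22, 27, 34, 14])
  total(a=[14, 22, 27, 34, 14])
    total(a=[22, 27, 34, 14])
      total(a=[27, 34, 14])
        total(a=[34, 14])
          total(a=[14])
            total(a=[])
            -> return 0
          -> return 14
        -> return 48
      -> return 75
    -> return 97
  -> return 111
-> return 135

Final answer: 135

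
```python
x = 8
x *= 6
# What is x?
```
Trace:
  x=8
  x=48

Final answer: 48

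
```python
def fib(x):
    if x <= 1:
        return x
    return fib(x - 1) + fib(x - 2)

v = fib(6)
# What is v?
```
Call trace (a repeated sub-call is expanded the first time; later identical calls just restate its return value):
fib(x=6)
  fib(x=5)
    fib(x=4)
      fib(x=3)
        fib(x=2)
          fib(x=1)
          -> return 1
          fib(x=0)
          -> return 0
        -> return 1
        fib(x=1)
        -> return 1
      -> return 2
      fib(x=2) -> return 1  (same call as traced above)
    -> return 3
    fib(x=3) -> return 2  (same call as traced above)
  -> return 5
  fib(x=4) -> return 3  (same call as traced above)
-> return 8

Final answer: 8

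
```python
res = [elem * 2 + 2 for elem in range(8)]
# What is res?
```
Trace:
  elem=0
  elem=1
  elem=2
  elem=3
  elem=4
  elem=5
  elem=6
  elem=7
  res=[2, 4, 6, 8, 10, 12, 14, 16]

Final answer: [2, 4, 6, 8, 10, 12, 14, 16]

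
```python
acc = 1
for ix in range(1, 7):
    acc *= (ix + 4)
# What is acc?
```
Trace:
  acc=1
  acc=5, ix=1
  acc=30, ix=2
  acc=210, ix=3
  acc=1680, ix=4
  acc=15120, ix=5
  acc=151200, ix=6

Final answer: 151200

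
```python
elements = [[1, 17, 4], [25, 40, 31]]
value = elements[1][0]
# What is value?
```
Trace:
  elements=[[1, 17, 4], [25, 40, 31]]
  elements=[[1, 17, 4], [25, 40, 31]], value=25

Final answer: 25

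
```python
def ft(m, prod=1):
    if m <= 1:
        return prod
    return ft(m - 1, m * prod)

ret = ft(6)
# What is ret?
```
Call trace:
ft(m=6, prod=1)
  ft(m=5, prod=6)
    ft(m=4, prod=30)
      ft(m=3, prod=120)
        ft(m=2, prod=360)
          ft(m=1, prod=720)
          -> return 720
        -> return 720
      -> return 720
    -> return 720
  -> return 720
-> return 720

Final answer: 720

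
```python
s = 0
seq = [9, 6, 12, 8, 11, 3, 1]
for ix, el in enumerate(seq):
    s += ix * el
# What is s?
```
Trace:
  s=0
  s=0, ix=0, el=9
  s=6, ix=1, el=6
  s=30, ix=2, el=12
  s=54, ix=3, el=8
  s=98, ix=4, el=11
  s=113, ix=5, el=3
  s=119, ix=6, el=1

Final answer: 119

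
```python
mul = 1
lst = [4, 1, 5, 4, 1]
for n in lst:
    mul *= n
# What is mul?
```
Trace:
  mul=1
  mul=4, n=4
  mul=4, n=1
  mul=20, n=5
  mul=80, n=4
  mul=80, n=1

Final answer: 80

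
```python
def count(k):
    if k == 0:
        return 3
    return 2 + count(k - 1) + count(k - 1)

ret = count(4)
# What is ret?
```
Call trace (a repeated sub-call is expanded the first time; later identical calls just restate its return value):
count(k=4)
  count(k=3)
    count(k=2)
      count(k=1)
        count(k=0)
        -> return 3
        count(k=0)
        -> return 3
      -> return 8
      count(k=1) -> return 8  (same call as traced above)
    -> return 18
    count(k=2) -> return 18  (same call as traced above)
  -> return 38
  count(k=3) -> return 38  (same call as traced above)
-> return 78

Final answer: 78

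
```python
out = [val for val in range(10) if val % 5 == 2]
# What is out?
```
Trace:
  val=0
  val=1
  val=2
  val=3
  val=4
  val=5
  val=6
  val=7
  val=8
  val=9
  out=[2, 7]

Final answer: [2, 7]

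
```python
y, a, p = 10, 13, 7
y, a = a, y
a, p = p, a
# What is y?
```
Trace:
  y=10, a=13, p=7
  y=13, a=10, p=7
  y=13, a=7, p=10

Final answer: 13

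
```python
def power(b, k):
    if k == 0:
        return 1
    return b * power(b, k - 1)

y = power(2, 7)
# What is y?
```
Call trace:
power(b=2, k=7)
  power(b=2, k=6)
    power(b=2, k=5)
      power(b=2, k=4)
        power(b=2, k=3)
          power(b=2, k=2)
            power(b=2, k=1)
              power(b=2, k=0)
              -> return 1
            -> return 2
          -> return 4
        -> return 8
      -> return 16
    -> return 32
  -> return 64
-> return 128

Final answer: 128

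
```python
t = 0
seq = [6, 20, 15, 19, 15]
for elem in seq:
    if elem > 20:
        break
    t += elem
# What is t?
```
Trace:
  t=0
  t=6, elem=6
  t=26, elem=20
  t=41, elem=15
  t=60, elem=19
  t=75, elem=15

Final answer: 75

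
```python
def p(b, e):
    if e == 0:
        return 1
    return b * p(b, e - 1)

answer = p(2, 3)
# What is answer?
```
Call trace:
p(b=2, e=3)
  p(b=2, e=2)
    p(b=2, e=1)
      p(b=2, e=0)
      -> return 1
    -> return 2
  -> return 4
-> return 8

Final answer: 8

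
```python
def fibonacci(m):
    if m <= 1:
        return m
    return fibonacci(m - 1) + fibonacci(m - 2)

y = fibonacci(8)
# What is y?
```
Call trace (a repeated sub-call is expanded the first time; later identical calls just restate its return value):
fibonacci(m=8)
  fibonacci(m=7)
    fibonacci(m=6)
      fibonacci(m=5)
        fibonacci(m=4)
          fibonacci(m=3)
            fibonacci(m=2)
              fibonacci(m=1)
              -> return 1
              fibonacci(m=0)
              -> return 0
            -> return 1
            fibonacci(m=1)
            -> return 1
          -> return 2
          fibonacci(m=2) -> return 1  (same call as traced above)
        -> return 3
        fibonacci(m=3) -> return 2  (same call as traced above)
      -> return 5
      fibonacci(m=4) -> return 3  (same call as traced above)
    -> return 8
    fibonacci(m=5) -> return 5  (same call as traced above)
  -> return 13
  fibonacci(m=6) -> return 8  (same call as traced above)
-> return 21

Final answer: 21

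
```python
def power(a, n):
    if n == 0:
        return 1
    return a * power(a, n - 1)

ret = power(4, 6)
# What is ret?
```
Call trace:
power(a=4, n=6)
  power(a=4, n=5)
    power(a=4, n=4)
      power(a=4, n=3)
        power(a=4, n=2)
          power(a=4, n=1)
            power(a=4, n=0)
            -> return 1
          -> return 4
        -> return 16
      -> return 64
    -> return 256
  -> return 1024
-> return 4096

Final answer: 4096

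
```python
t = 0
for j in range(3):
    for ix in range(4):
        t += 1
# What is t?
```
Trace:
  t=0
  t=1, j=0, ix=0
  t=2, j=0, ix=1
  t=3, j=0, ix=2
  t=4, j=0, ix=3
  t=5, j=1, ix=0
  t=6, j=1, ix=1
  t=7, j=1, ix=2
  t=8, j=1, ix=3
  t=9, j=2, ix=0
  t=10, j=2, ix=1
  t=11, j=2, ix=2
  t=12, j=2, ix=3

Final answer: 12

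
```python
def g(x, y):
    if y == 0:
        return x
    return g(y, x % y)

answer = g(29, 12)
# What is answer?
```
Call trace:
g(x=29, y=12)
  g(x=12, y=5)
    g(x=5, y=2)
      g(x=2, y=1)
        g(x=1, y=0)
        -> return 1
      -> return 1
    -> return 1
  -> return 1
-> return 1

Final answer: 1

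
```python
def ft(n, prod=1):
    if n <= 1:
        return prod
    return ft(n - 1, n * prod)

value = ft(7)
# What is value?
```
Call trace:
ft(n=7, prod=1)
  ft(n=6, prod=7)
    ft(n=5, prod=42)
      ft(n=4, prod=210)
        ft(n=3, prod=840)
          ft(n=2, prod=2520)
            ft(n=1, prod=5040)
            -> return 5040
          -> return 5040
        -> return 5040
      -> return 5040
    -> return 5040
  -> return 5040
-> return 5040

Final answer: 5040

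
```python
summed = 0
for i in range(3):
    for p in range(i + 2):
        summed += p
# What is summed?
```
Trace:
  summed=0
  summed=0, i=0, p=0
  summed=1, i=0, p=1
  summed=1, i=1, p=0
  summed=2, i=1, p=1
  summed=4, i=1, p=2
  summed=4, i=2, p=0
  summed=5, i=2, p=1
  summed=7, i=2, p=2
  summed=10, i=2, p=3

Final answer: 10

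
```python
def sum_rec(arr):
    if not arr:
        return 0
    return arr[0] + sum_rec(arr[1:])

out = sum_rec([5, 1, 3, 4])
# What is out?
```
Call trace:
sum_rec(arr=[5, 1, 3, 4])
  sum_rec(arr=[1, 3, 4])
    sum_rec(arr=[3, 4])
      sum_rec(arr=[4])
        sum_rec(arr=[])
        -> return 0
      -> return 4
    -> return 7
  -> return 8
-> return 13

Final answer: 13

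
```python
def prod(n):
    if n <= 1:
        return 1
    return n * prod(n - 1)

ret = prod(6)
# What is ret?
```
Call trace:
prod(n=6)
  prod(n=5)
    prod(n=4)
      prod(n=3)
        prod(n=2)
          prod(n=1)
          -> return 1
        -> return 2
      -> return 6
    -> return 24
  -> return 120
-> return 720

Final answer: 720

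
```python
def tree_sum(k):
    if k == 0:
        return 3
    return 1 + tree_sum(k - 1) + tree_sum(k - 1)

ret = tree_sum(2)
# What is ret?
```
Call trace (a repeated sub-call is expanded the first time; later identical calls just restate its return value):
tree_sum(k=2)
  tree_sum(k=1)
    tree_sum(k=0)
    -> return 3
    tree_sum(k=0)
    -> return 3
  -> return 7
  tree_sum(k=1) -> return 7  (same call as traced above)
-> return 15

Final answer: 15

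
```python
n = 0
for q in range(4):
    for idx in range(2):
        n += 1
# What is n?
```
Trace:
  n=0
  n=1, q=0, idx=0
  n=2, q=0, idx=1
  n=3, q=1, idx=0
  n=4, q=1, idx=1
  n=5, q=2, idx=0
  n=6, q=2, idx=1
  n=7, q=3, idx=0
  n=8, q=3, idx=1

Final answer: 8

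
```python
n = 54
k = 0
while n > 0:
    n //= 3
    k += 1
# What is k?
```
Trace:
  n=54
  n=54, k=0
  n=18, k=1
  n=6, k=2
  n=2, k=3
  n=0, k=4

Final answer: 4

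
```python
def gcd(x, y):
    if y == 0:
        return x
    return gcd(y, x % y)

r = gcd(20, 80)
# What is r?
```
Call trace:
gcd(x=20, y=80)
  gcd(x=80, y=20)
    gcd(x=20, y=0)
    -> return 20
  -> return 20
-> return 20

Final answer: 20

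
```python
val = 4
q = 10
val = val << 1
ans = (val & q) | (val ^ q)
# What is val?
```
Trace:
  val=4
  val=4, q=10
  val=8, q=10
  val=8, q=10, ans=10

Final answer: 8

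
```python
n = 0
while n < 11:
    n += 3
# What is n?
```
Trace:
  n=0
  n=3
  n=6
  n=9
  n=12

Final answer: 12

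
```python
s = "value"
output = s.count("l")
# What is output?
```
Trace:
  s='value'
  s='value', output=1

Final answer: 1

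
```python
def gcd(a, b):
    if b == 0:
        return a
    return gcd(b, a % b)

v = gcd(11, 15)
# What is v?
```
Call trace:
gcd(a=11, b=15)
  gcd(a=15, b=11)
    gcd(a=11, b=4)
      gcd(a=4, b=3)
        gcd(a=3, b=1)
          gcd(a=1, b=0)
          -> return 1
        -> return 1
      -> return 1
    -> return 1
  -> return 1
-> return 1

Final answer: 1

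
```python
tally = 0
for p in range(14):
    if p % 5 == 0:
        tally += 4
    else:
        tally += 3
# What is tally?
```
Trace:
  tally=0
  tally=4, p=0
  tally=7, p=1
  tally=10, p=2
  tally=13, p=3
  tally=16, p=4
  tally=20, p=5
  tally=23, p=6
  tally=26, p=7
  tally=29, p=8
  tally=32, p=9
  tally=36, p=10
  tally=39, p=11
  tally=42, p=12
  tally=45, p=13

Final answer: 45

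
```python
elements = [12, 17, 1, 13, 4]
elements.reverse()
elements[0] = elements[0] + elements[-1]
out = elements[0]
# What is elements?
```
Trace:
  elements=[12, 17, 1, 13, 4]
  elements=[4, 13, 1, 17, 12]
  elements=[16, 13, 1, 17, 12]
  elements=[16, 13, 1, 17, 12], out=16

Final answer: [16, 13, 1, 17, 12]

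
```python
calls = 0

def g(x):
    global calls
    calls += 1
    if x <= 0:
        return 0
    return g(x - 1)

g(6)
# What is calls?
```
Call trace:
g(x=6)
  g(x=5)
    g(x=4)
      g(x=3)
        g(x=2)
          g(x=1)
            g(x=0)
            -> return 0
          -> return 0
        -> return 0
      -> return 0
    -> return 0
  -> return 0
-> return 0

calls is incremented once per call. g is entered once for each x = 6, 5, 4, 3, 2, 1, 0 (the x <= 0 call returns without recursing), i.e. 6 + 1 calls.
calls = 7

Final answer: 7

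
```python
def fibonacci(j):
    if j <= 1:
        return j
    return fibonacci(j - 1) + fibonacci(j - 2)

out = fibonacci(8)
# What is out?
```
Call trace (a repeated sub-call is expanded the first time; later identical calls just restate its return value):
fibonacci(j=8)
  fibonacci(j=7)
    fibonacci(j=6)
      fibonacci(j=5)
        fibonacci(j=4)
          fibonacci(j=3)
            fibonacci(j=2)
              fibonacci(j=1)
              -> return 1
              fibonacci(j=0)
              -> return 0
            -> return 1
            fibonacci(j=1)
            -> return 1
          -> return 2
          fibonacci(j=2) -> return 1  (same call as traced above)
        -> return 3
        fibonacci(j=3) -> return 2  (same call as traced above)
      -> return 5
      fibonacci(j=4) -> return 3  (same call as traced above)
    -> return 8
    fibonacci(j=5) -> return 5  (same call as traced above)
  -> return 13
  fibonacci(j=6) -> return 8  (same call as traced above)
-> return 21

Final answer: 21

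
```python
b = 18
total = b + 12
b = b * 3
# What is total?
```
Trace:
  b=18
  b=18, total=30
  b=54, total=30

Final answer: 30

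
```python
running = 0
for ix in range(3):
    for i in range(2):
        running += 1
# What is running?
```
Trace:
  running=0
  running=1, ix=0, i=0
  running=2, ix=0, i=1
  running=3, ix=1, i=0
  running=4, ix=1, i=1
  running=5, ix=2, i=0
  running=6, ix=2, i=1

Final answer: 6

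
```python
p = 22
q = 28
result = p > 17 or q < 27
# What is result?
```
Trace:
  p=22
  p=22, q=28
  p=22, q=28, result=True

Final answer: True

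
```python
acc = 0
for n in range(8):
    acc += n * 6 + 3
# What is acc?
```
Trace:
  acc=0
  acc=3, n=0
  acc=12, n=1
  acc=27, n=2
  acc=48, n=3
  acc=75, n=4
  acc=108, n=5
  acc=147, n=6
  acc=192, n=7

Final answer: 192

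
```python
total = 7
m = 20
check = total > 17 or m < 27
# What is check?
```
Trace:
  total=7
  total=7, m=20
  total=7, m=20, check=True

Final answer: True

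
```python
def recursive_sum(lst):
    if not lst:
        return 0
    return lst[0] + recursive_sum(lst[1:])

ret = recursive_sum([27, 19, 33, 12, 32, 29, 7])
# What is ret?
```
Call trace:
recursive_sum(lst=[27, 19, 33, 12, 32, 29, 7])
  recursive_sum(lst=[19, 33, 12, 32, 29, 7])
    recursive_sum(lst=[33, 12, 32, 29, 7])
      recursive_sum(lst=[12, 32, 29, 7])
        recursive_sum(lst=[32, 29, 7])
          recursive_sum(lst=[29, 7])
            recursive_sum(lst=[7])
              recursive_sum(lst=[])
              -> return 0
            -> return 7
          -> return 36
        -> return 68
      -> return 80
    -> return 113
  -> return 132
-> return 159

Final answer: 159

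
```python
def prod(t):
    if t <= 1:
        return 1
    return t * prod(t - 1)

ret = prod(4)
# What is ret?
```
Call trace:
prod(t=4)
  prod(t=3)
    prod(t=2)
      prod(t=1)
      -> return 1
    -> return 2
  -> return 6
-> return 24

Final answer: 24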